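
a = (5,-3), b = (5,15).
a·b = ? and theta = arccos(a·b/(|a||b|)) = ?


a·b = 5*5 - 3*15 = 25 - 45 = -20
|a| = sqrt(25+9) = 5.8310
|b| = sqrt(25+225) = 15.8114
cos(theta) = -20/(sqrt(34)*sqrt(250)) = -20/sqrt(8500) = -0.216930
theta = arccos(-20/sqrt(8500)) = 102.5288 degrees

a·b = -20, theta = 102.5288 deg


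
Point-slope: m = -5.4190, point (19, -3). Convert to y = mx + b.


y + 3 = -5.4190(x - 19)
y = -5.4190x - 3 + 5.4190*19
y = -5.4190x + 99.9610

y = -5.4190x + 99.9610


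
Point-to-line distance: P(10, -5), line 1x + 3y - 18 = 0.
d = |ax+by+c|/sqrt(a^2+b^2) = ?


|1*10 + 3*(-5) - 18| = |-23| = 23
sqrt(1 + 9) = sqrt(10) = 3.1623
d = 23/sqrt(10) = 7.2732

7.2732


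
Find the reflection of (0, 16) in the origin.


Reflection rule for origin: (-x, -y)
(0, 16) -> (0, -16)

(0, -16)


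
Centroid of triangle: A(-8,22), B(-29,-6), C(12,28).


Gx = (-8- 29+12)/3 = -25/3 = -8.3333
Gy = (22- 6+28)/3 = 44/3 = 14.6667

G = (-8.3333, 14.6667)


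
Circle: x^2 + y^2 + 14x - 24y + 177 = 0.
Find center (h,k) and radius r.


h = -D/2 = -14/2 = -7
k = -E/2 = 24/2 = 12
r^2 = h^2 + k^2 - F = 49 + 144 - 177 = 16
r = 4

Center (-7, 12), radius = 4


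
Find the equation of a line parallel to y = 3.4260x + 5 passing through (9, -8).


Parallel lines have equal slopes.
m2 = 3.4260
b2 = -8 - 3.4260*9 = -38.8340

y = 3.4260x - 38.8340


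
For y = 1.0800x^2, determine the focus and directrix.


a = 1.0800
1/(4a) = 0.2315
Focus = (0, 0.2315)
Directrix: y = -0.2315

Focus = (0, 0.2315), Directrix: y = -0.2315


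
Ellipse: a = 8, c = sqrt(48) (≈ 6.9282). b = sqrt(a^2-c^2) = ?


b^2 = 8^2 - (sqrt(48))^2 = 64 - 48 = 16
b = sqrt(16) = 4

b = 4


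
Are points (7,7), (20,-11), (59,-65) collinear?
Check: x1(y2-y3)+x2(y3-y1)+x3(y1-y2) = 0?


7*(-11+ 65) + 20*(-65-7) + 59*(7+ 11)
= 378 - 1440 + 1062 = 0

Yes, collinear (determinant = 0)


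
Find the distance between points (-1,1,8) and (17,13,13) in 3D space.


dx=18, dy=12, dz=5
d = sqrt(324+144+25) = sqrt(493) = 22.2036

22.2036


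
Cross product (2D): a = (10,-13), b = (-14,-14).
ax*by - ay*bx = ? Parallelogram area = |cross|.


cross = 10*(-14) + 13*(-14) = -140 - 182 = -322
Parallelogram area = |-322| = 322

cross = -322, parallelogram area = 322


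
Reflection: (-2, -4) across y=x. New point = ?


Reflection rule for y=x: (y, x)
(-2, -4) -> (-4, -2)

(-4, -2)


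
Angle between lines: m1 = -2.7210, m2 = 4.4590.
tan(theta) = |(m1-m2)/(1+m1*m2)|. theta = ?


m1-m2 = -7.18
1+m1*m2 = -11.132939
tan(theta) = |-7.18/(-11.132939)| = 0.644933
theta = arctan(|-7.18/(-11.132939)|) = 32.8193 degrees (acute angle)

32.8193 degrees


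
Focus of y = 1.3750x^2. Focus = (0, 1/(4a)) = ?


a = 1.3750
4a = 5.5000
focus = (0, 1/5.5000) = (0, 0.1818)

Focus = (0, 0.1818)


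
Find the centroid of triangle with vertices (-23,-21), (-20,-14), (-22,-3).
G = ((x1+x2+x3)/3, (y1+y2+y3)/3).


Gx = (-23- 20- 22)/3 = -65/3 = -21.6667
Gy = (-21- 14- 3)/3 = -38/3 = -12.6667

G = (-21.6667, -12.6667)


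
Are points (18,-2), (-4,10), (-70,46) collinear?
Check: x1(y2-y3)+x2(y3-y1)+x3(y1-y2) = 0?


18*(10-46) - 4*(46+ 2) - 70*(-2-10)
= -648 - 192 + 840 = 0

Yes, collinear (determinant = 0)


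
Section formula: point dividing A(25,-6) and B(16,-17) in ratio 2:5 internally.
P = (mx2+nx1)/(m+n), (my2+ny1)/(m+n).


Px = (2*16 + 5*25)/7 = 157/7 = 22.4286
Py = (2*(-17) + 5*(-6))/7 = -64/7 = -9.1429

P = (22.4286, -9.1429)


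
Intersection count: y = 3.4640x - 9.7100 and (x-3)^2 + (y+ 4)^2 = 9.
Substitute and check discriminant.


Substitute y = 3.4640x - 9.7100: (x-3)^2 + (3.4640x- 9.7100+ 4)^2 = 9
Expand to Ax^2 + Bx + C = 0, where b-k = -5.71
A = 1+m^2 = 12.999296
B = 2(m(b-k) - h) = 2(3.4640*(-5.71) - 3) = -45.55888
C = h^2 + (b-k)^2 - r^2 = 9 + 32.6041 - 9 = 32.6041
disc = B^2-4AC = 2075.6115 - 1695.3214 = 380.2901
disc > 0

2 intersection points


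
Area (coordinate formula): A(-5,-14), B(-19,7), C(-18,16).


-5*(7-16) = 45
-19*(16+ 14) = -570
-18*(-14-7) = 378
sum = -147
Area = |-147|/2 = 73.5000

73.5000 sq units


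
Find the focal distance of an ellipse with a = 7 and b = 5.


c^2 = 7^2 - 5^2 = 49 - 25 = 24
c = sqrt(24) = 4.8990

c = 4.8990


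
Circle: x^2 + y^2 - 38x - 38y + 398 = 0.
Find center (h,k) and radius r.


h = -D/2 = 38/2 = 19
k = -E/2 = 38/2 = 19
r^2 = h^2 + k^2 - F = 361 + 361 - 398 = 324
r = 18

Center (19, 19), radius = 18


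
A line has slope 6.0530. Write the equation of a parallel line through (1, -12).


Parallel lines have equal slopes.
m2 = 6.0530
b2 = -12 - 6.0530*1 = -18.0530

y = 6.0530x - 18.0530


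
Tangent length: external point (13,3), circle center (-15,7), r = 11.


d = sqrt((13+ 15)^2 + (3-7)^2) = sqrt(784+16) = 28.2843
L = sqrt(800.0000 - 121) = sqrt(679.0000) = 26.0576

26.0576


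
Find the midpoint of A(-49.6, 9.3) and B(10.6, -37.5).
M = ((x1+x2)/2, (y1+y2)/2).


Mx = (-49.6 + 10.6)/2 = -39.0/2 = -19.5000
My = (9.3 - 37.5)/2 = -28.2/2 = -14.1000

(-19.5000, -14.1000)


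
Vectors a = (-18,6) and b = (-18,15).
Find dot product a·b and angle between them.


a·b = -18*(-18) + 6*15 = 324 + 90 = 414
|a| = sqrt(324+36) = 18.9737
|b| = sqrt(324+225) = 23.4307
cos(theta) = 414/(sqrt(360)*sqrt(549)) = 414/sqrt(197640) = 0.931243
theta = arccos(414/sqrt(197640)) = 21.3706 degrees

a·b = 414, theta = 21.3706 deg


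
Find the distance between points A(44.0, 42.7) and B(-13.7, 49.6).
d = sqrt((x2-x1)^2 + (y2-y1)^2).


dx = -13.7 - 44.0 = -57.7
dy = 49.6 - 42.7 = 6.9
d = sqrt(3329.29 + 47.61) = sqrt(3376.9) = 58.1111

58.1111


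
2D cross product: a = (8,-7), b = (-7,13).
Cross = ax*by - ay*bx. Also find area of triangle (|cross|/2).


cross = 8*13 + 7*(-7) = 104 - 49 = 55
Triangle area = |55|/2 = 55/2 = 27.5000

cross = 55, triangle area = 27.5000


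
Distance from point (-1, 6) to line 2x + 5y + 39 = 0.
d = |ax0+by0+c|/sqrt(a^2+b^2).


|2*(-1) + 5*6 + 39| = |67| = 67
sqrt(4 + 25) = sqrt(29) = 5.3852
d = 67/sqrt(29) = 12.4416

12.4416


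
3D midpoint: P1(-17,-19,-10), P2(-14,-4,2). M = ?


Mx = (-17- 14)/2 = -15.5000
My = (-19- 4)/2 = -11.5000
Mz = (-10+2)/2 = -4.0000

M = (-15.5000, -11.5000, -4.0000)


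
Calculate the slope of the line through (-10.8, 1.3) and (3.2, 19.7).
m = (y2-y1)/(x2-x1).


dy = 19.7 - 1.3 = 18.4
dx = 3.2 + 10.8 = 14.0
m = 18.4/14.0 = 1.3143

m = 1.3143


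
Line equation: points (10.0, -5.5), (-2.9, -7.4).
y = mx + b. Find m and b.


m = (-1.9)/(-12.9) = 0.1473
b = y1 - m*x1 = -5.5 - (-1.9*10.0)/(-12.9) = -5.5 - 1.4729 = -6.9729

y = 0.1473x - 6.9729


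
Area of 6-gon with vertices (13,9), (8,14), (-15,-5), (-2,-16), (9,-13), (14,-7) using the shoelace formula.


sum(xi*y_{i+1}) = 13*14 + 8*(-5) - 15*(-16) - 2*(-13) + 9*(-7) + 14*9 = 471
sum(yi*x_{i+1}) = 9*8 + 14*(-15) - 5*(-2) - 16*9 - 13*14 - 7*13 = -545
Area = |471 + 545|/2 = 1016/2 = 508.0000

508.0000 sq units


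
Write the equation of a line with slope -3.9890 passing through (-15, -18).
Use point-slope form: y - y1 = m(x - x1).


y + 18 = -3.9890(x + 15)
y = -3.9890x - 18 + 3.9890*(-15)
y = -3.9890x - 77.8350

y = -3.9890x - 77.8350


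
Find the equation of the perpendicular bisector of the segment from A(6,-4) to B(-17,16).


Midpoint = (-5.5, 6)
Slope of AB = dy/dx = 20/(-23) = -0.8696
Perp slope = -dx/dy = 23/20 = 1.1500
b = My - (perp slope)*Mx = 6 + (-23*(-5.5))/20 = 6 + 6.3250 = 12.3250

y = 1.1500x + 12.3250


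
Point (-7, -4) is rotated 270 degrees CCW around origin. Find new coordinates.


cos(270) = 0, sin(270) = -1
x' = -7*0 + 4*(-1) = -4
y' = -7*(-1) - 4*0 = 7

(-4, 7)


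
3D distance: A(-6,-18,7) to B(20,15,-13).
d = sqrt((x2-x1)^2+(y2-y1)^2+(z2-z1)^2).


dx=26, dy=33, dz=-20
d = sqrt(676+1089+400) = sqrt(2165) = 46.5296

46.5296


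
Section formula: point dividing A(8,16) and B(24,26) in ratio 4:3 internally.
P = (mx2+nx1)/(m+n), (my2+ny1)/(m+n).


Px = (4*24 + 3*8)/7 = 120/7 = 17.1429
Py = (4*26 + 3*16)/7 = 152/7 = 21.7143

P = (17.1429, 21.7143)


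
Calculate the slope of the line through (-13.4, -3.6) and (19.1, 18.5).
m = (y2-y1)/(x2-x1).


dy = 18.5 + 3.6 = 22.1
dx = 19.1 + 13.4 = 32.5
m = 22.1/32.5 = 0.6800

m = 0.6800


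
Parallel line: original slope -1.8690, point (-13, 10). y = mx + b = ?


Parallel lines have equal slopes.
m2 = -1.8690
b2 = 10 + 1.8690*(-13) = -14.2970

y = -1.8690x - 14.2970


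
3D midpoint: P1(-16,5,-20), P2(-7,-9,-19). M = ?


Mx = (-16- 7)/2 = -11.5000
My = (5- 9)/2 = -2.0000
Mz = (-20- 19)/2 = -19.5000

M = (-11.5000, -2.0000, -19.5000)


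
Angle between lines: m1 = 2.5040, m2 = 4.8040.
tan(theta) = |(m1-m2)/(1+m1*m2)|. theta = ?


m1-m2 = -2.3
1+m1*m2 = 13.029216
tan(theta) = |-2.3/13.029216| = 0.176526
theta = arctan(|-2.3/13.029216|) = 10.0111 degrees (acute angle)

10.0111 degrees


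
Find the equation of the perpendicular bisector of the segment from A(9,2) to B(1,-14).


Midpoint = (5, -6)
Slope of AB = dy/dx = -16/(-8) = 2.0000
Perp slope = -dx/dy = -8/16 = -0.5000
b = My - (perp slope)*Mx = -6 + (-8*5)/(-16) = -6 + 2.5000 = -3.5000

y = -0.5000x - 3.5000


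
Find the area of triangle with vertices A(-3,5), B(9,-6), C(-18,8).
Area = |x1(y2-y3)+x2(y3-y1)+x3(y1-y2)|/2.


-3*(-6-8) = 42
9*(8-5) = 27
-18*(5+ 6) = -198
sum = -129
Area = |-129|/2 = 64.5000

64.5000 sq units


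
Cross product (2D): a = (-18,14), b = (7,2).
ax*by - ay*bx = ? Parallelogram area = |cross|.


cross = -18*2 - 14*7 = -36 - 98 = -134
Parallelogram area = |-134| = 134

cross = -134, parallelogram area = 134


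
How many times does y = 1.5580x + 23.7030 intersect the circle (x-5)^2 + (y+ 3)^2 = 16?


Substitute y = 1.5580x + 23.7030: (x-5)^2 + (1.5580x+23.7030+ 3)^2 = 16
Expand to Ax^2 + Bx + C = 0, where b-k = 26.703
A = 1+m^2 = 3.427364
B = 2(m(b-k) - h) = 2(1.5580*26.703 - 5) = 73.206548
C = h^2 + (b-k)^2 - r^2 = 25 + 713.050209 - 16 = 722.050209
disc = B^2-4AC = 5359.1987 - 9898.9156 = -4539.7169
disc < 0

0 intersection points


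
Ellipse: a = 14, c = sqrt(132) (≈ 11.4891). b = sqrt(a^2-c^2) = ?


b^2 = 14^2 - (sqrt(132))^2 = 196 - 132 = 64
b = sqrt(64) = 8

b = 8


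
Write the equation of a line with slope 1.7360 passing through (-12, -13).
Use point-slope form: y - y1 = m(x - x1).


y + 13 = 1.7360(x + 12)
y = 1.7360x - 13 - 1.7360*(-12)
y = 1.7360x + 7.8320

y = 1.7360x + 7.8320


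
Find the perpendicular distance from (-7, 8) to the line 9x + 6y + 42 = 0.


|9*(-7) + 6*8 + 42| = |27| = 27
sqrt(81 + 36) = sqrt(117) = 10.8167
d = 27/sqrt(117) = 2.4962

2.4962


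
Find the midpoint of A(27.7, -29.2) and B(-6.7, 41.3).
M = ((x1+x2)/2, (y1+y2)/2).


Mx = (27.7 - 6.7)/2 = 21.0/2 = 10.5000
My = (-29.2 + 41.3)/2 = 12.1/2 = 6.0500

(10.5000, 6.0500)


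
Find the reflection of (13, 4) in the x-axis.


Reflection rule for x-axis: (x, -y)
(13, 4) -> (13, -4)

(13, -4)


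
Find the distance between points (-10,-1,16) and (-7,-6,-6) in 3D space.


dx=3, dy=-5, dz=-22
d = sqrt(9+25+484) = sqrt(518) = 22.7596

22.7596


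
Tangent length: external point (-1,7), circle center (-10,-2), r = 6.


d = sqrt((-1+ 10)^2 + (7+ 2)^2) = sqrt(81+81) = 12.7279
L = sqrt(162.0000 - 36) = sqrt(126.0000) = 11.2250

11.2250


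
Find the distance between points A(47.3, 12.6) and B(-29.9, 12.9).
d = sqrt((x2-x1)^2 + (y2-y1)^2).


dx = -29.9 - 47.3 = -77.2
dy = 12.9 - 12.6 = 0.3
d = sqrt(5959.84 + 0.09) = sqrt(5959.93) = 77.2006

77.2006


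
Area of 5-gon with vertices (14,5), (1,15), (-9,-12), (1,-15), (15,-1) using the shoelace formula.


sum(xi*y_{i+1}) = 14*15 + 1*(-12) - 9*(-15) + 1*(-1) + 15*5 = 407
sum(yi*x_{i+1}) = 5*1 + 15*(-9) - 12*1 - 15*15 - 1*14 = -381
Area = |407 + 381|/2 = 788/2 = 394.0000

394.0000 sq units


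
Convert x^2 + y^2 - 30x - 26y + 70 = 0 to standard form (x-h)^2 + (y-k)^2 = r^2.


h = -D/2 = 30/2 = 15
k = -E/2 = 26/2 = 13
r^2 = h^2 + k^2 - F = 225 + 169 - 70 = 324
r = 18

Center (15, 13), radius = 18


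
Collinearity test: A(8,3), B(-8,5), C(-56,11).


8*(5-11) - 8*(11-3) - 56*(3-5)
= -48 - 64 + 112 = 0

Yes, collinear (determinant = 0)


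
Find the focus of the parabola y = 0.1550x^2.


a = 0.1550
4a = 0.6200
focus = (0, 1/0.6200) = (0, 1.6129)

Focus = (0, 1.6129)


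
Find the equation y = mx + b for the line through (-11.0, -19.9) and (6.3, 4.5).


m = (24.4)/(17.3) = 1.4104
b = y1 - m*x1 = -19.9 - (24.4*(-11.0))/(17.3) = -19.9 + 15.5145 = -4.3855

y = 1.4104x - 4.3855


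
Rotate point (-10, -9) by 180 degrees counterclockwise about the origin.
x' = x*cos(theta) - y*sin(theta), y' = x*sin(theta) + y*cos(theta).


cos(180) = -1, sin(180) = 0
x' = -10*(-1) + 9*0 = 10
y' = -10*0 - 9*(-1) = 9

(10, 9)


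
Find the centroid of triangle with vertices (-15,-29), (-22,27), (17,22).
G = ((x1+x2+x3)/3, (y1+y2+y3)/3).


Gx = (-15- 22+17)/3 = -20/3 = -6.6667
Gy = (-29+27+22)/3 = 20/3 = 6.6667

G = (-6.6667, 6.6667)


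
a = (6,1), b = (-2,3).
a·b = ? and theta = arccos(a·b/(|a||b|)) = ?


a·b = 6*(-2) + 1*3 = -12 + 3 = -9
|a| = sqrt(36+1) = 6.0828
|b| = sqrt(4+9) = 3.6056
cos(theta) = -9/(sqrt(37)*sqrt(13)) = -9/sqrt(481) = -0.410365
theta = arccos(-9/sqrt(481)) = 114.2277 degrees

a·b = -9, theta = 114.2277 deg


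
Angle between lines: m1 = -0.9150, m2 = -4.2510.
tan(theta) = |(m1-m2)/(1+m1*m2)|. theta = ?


m1-m2 = 3.336
1+m1*m2 = 4.889665
tan(theta) = |3.336/4.889665| = 0.682255
theta = arctan(|3.336/4.889665|) = 34.3040 degrees (acute angle)

34.3040 degrees


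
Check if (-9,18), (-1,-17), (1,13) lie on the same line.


-9*(-17-13) - 1*(13-18) + 1*(18+ 17)
= 270 + 5 + 35 = 310

No, not collinear (determinant = 310)


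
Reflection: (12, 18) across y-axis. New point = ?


Reflection rule for y-axis: (-x, y)
(12, 18) -> (-12, 18)

(-12, 18)


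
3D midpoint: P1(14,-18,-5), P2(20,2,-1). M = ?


Mx = (14+20)/2 = 17.0000
My = (-18+2)/2 = -8.0000
Mz = (-5- 1)/2 = -3.0000

M = (17.0000, -8.0000, -3.0000)


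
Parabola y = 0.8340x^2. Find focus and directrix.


a = 0.8340
1/(4a) = 0.2998
Focus = (0, 0.2998)
Directrix: y = -0.2998

Focus = (0, 0.2998), Directrix: y = -0.2998


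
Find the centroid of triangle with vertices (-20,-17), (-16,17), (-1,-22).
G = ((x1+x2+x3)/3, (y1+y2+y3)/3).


Gx = (-20- 16- 1)/3 = -37/3 = -12.3333
Gy = (-17+17- 22)/3 = -22/3 = -7.3333

G = (-12.3333, -7.3333)


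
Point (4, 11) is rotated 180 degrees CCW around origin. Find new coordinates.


cos(180) = -1, sin(180) = 0
x' = 4*(-1) - 11*0 = -4
y' = 4*0 + 11*(-1) = -11

(-4, -11)


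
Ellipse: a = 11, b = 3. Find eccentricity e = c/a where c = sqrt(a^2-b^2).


c = sqrt(121-9) = sqrt(112) = 10.5830
e = c/a = sqrt(112)/11 = 0.9621

e = 0.9621


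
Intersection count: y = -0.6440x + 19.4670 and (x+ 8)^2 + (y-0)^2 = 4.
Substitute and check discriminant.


Substitute y = -0.6440x + 19.4670: (x+ 8)^2 + (-0.6440x+19.4670-0)^2 = 4
Expand to Ax^2 + Bx + C = 0, where b-k = 19.467
A = 1+m^2 = 1.414736
B = 2(m(b-k) - h) = 2(-0.6440*19.467 + 8) = -9.073496
C = h^2 + (b-k)^2 - r^2 = 64 + 378.964089 - 4 = 438.964089
disc = B^2-4AC = 82.3283 - 2484.0732 = -2401.7449
disc < 0

0 intersection points


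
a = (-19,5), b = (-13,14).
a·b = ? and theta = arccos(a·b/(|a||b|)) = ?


a·b = -19*(-13) + 5*14 = 247 + 70 = 317
|a| = sqrt(361+25) = 19.6469
|b| = sqrt(169+196) = 19.1050
cos(theta) = 317/(sqrt(386)*sqrt(365)) = 317/sqrt(140890) = 0.844538
theta = arccos(317/sqrt(140890)) = 32.3775 degrees

a·b = 317, theta = 32.3775 deg


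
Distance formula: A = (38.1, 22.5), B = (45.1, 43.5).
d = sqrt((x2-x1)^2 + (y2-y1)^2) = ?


dx = 45.1 - 38.1 = 7.0
dy = 43.5 - 22.5 = 21.0
d = sqrt(49.0 + 441.0) = sqrt(490.0) = 22.1359

22.1359


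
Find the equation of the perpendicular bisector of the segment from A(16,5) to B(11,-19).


Midpoint = (13.5, -7)
Slope of AB = dy/dx = -24/(-5) = 4.8000
Perp slope = -dx/dy = -5/24 = -0.2083
b = My - (perp slope)*Mx = -7 + (-5*13.5)/(-24) = -7 + 2.8125 = -4.1875

y = -0.2083x - 4.1875


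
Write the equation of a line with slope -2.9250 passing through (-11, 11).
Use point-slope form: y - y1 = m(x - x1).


y - 11 = -2.9250(x + 11)
y = -2.9250x + 11 + 2.9250*(-11)
y = -2.9250x - 21.1750

y = -2.9250x - 21.1750


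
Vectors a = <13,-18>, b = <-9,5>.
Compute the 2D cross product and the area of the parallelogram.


cross = 13*5 + 18*(-9) = 65 - 162 = -97
Parallelogram area = |-97| = 97

cross = -97, parallelogram area = 97


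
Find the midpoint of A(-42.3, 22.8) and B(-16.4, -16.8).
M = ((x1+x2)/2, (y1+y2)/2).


Mx = (-42.3 - 16.4)/2 = -58.7/2 = -29.3500
My = (22.8 - 16.8)/2 = 6.0/2 = 3.0000

(-29.3500, 3.0000)


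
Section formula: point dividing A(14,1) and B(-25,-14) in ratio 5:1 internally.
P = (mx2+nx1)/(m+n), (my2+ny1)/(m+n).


Px = (5*(-25) + 1*14)/6 = -111/6 = -18.5000
Py = (5*(-14) + 1*1)/6 = -69/6 = -11.5000

P = (-18.5000, -11.5000)


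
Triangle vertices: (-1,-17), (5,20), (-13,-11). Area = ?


-1*(20+ 11) = -31
5*(-11+ 17) = 30
-13*(-17-20) = 481
sum = 480
Area = |480|/2 = 240.0000

240.0000 sq units


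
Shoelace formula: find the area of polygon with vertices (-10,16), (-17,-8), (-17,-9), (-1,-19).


sum(xi*y_{i+1}) = -10*(-8) - 17*(-9) - 17*(-19) - 1*16 = 540
sum(yi*x_{i+1}) = 16*(-17) - 8*(-17) - 9*(-1) - 19*(-10) = 63
Area = |540 - 63|/2 = 477/2 = 238.5000

238.5000 sq units


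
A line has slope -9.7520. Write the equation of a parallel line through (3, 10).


Parallel lines have equal slopes.
m2 = -9.7520
b2 = 10 + 9.7520*3 = 39.2560

y = -9.7520x + 39.2560


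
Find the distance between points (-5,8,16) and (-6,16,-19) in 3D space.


dx=-1, dy=8, dz=-35
d = sqrt(1+64+1225) = sqrt(1290) = 35.9166

35.9166


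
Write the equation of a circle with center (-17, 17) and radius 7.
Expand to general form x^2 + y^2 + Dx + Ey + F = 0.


(x+ 17)^2 + (y-17)^2 = 7^2
D = -2h = 34, E = -2k = -34
F = h^2+k^2-r^2 = 289+289-49 = 529

x^2 + y^2 + 34x - 34y + 529 = 0


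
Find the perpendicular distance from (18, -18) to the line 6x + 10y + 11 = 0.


|6*18 + 10*(-18) + 11| = |-61| = 61
sqrt(36 + 100) = sqrt(136) = 11.6619
d = 61/sqrt(136) = 5.2307

5.2307


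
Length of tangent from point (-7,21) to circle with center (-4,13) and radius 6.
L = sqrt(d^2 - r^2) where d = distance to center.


d = sqrt((-7+ 4)^2 + (21-13)^2) = sqrt(9+64) = 8.5440
L = sqrt(73.0000 - 36) = sqrt(37.0000) = 6.0828

6.0828


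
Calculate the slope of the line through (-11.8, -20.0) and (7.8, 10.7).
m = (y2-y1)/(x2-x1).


dy = 10.7 + 20.0 = 30.7
dx = 7.8 + 11.8 = 19.6
m = 30.7/19.6 = 1.5663

m = 1.5663


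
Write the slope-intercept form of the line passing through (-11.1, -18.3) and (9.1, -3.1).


m = (15.2)/(20.2) = 0.7525
b = y1 - m*x1 = -18.3 - (15.2*(-11.1))/(20.2) = -18.3 + 8.3525 = -9.9475

y = 0.7525x - 9.9475


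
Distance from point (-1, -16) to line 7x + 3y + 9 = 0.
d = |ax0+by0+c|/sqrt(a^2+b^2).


|7*(-1) + 3*(-16) + 9| = |-46| = 46
sqrt(49 + 9) = sqrt(58) = 7.6158
d = 46/sqrt(58) = 6.0401

6.0401


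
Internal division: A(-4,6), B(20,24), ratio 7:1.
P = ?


Px = (7*20 + 1*(-4))/8 = 136/8 = 17.0000
Py = (7*24 + 1*6)/8 = 174/8 = 21.7500

P = (17.0000, 21.7500)


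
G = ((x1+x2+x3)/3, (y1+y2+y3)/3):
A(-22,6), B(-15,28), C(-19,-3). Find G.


Gx = (-22- 15- 19)/3 = -56/3 = -18.6667
Gy = (6+28- 3)/3 = 31/3 = 10.3333

G = (-18.6667, 10.3333)


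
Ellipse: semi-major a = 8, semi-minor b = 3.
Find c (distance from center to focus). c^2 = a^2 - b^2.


c^2 = 8^2 - 3^2 = 64 - 9 = 55
c = sqrt(55) = 7.4162

c = 7.4162


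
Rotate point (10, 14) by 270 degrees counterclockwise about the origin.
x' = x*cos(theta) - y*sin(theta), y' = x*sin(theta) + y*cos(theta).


cos(270) = 0, sin(270) = -1
x' = 10*0 - 14*(-1) = 14
y' = 10*(-1) + 14*0 = -10

(14, -10)


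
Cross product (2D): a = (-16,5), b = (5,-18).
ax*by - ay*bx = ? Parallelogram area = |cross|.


cross = -16*(-18) - 5*5 = 288 - 25 = 263
Parallelogram area = |263| = 263

cross = 263, parallelogram area = 263


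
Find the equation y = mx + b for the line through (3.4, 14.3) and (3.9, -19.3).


m = (-33.6)/(0.5) = -67.2000
b = y1 - m*x1 = 14.3 - (-33.6*3.4)/(0.5) = 14.3 + 228.4800 = 242.7800

y = -67.2000x + 242.7800


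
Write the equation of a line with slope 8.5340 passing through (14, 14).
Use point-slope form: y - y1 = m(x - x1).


y - 14 = 8.5340(x - 14)
y = 8.5340x + 14 - 8.5340*14
y = 8.5340x - 105.4760

y = 8.5340x - 105.4760


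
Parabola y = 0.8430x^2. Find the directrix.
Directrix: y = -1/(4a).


a = 0.8430
1/(4a) = 0.2966
directrix: y = -0.2966 = -0.2966

y = -0.2966


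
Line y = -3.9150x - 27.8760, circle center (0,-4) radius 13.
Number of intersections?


Substitute y = -3.9150x - 27.8760: (x-0)^2 + (-3.9150x- 27.8760+ 4)^2 = 169
Expand to Ax^2 + Bx + C = 0, where b-k = -23.876
A = 1+m^2 = 16.327225
B = 2(m(b-k) - h) = 2(-3.9150*(-23.876) - 0) = 186.94908
C = h^2 + (b-k)^2 - r^2 = 0 + 570.063376 - 169 = 401.063376
disc = B^2-4AC = 34949.9585 - 26193.0079 = 8756.9506
disc > 0

2 intersection points


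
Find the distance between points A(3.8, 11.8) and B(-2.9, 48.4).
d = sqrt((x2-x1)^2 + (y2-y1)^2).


dx = -2.9 - 3.8 = -6.7
dy = 48.4 - 11.8 = 36.6
d = sqrt(44.89 + 1339.56) = sqrt(1384.45) = 37.2082

37.2082


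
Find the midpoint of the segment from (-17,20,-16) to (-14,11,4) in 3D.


Mx = (-17- 14)/2 = -15.5000
My = (20+11)/2 = 15.5000
Mz = (-16+4)/2 = -6.0000

M = (-15.5000, 15.5000, -6.0000)


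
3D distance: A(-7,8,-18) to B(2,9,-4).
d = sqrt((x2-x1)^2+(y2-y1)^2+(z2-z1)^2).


dx=9, dy=1, dz=14
d = sqrt(81+1+196) = sqrt(278) = 16.6733

16.6733


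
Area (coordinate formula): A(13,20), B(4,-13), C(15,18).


13*(-13-18) = -403
4*(18-20) = -8
15*(20+ 13) = 495
sum = 84
Area = |84|/2 = 42.0000

42.0000 sq units


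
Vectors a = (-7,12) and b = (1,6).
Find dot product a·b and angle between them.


a·b = -7*1 + 12*6 = -7 + 72 = 65
|a| = sqrt(49+144) = 13.8924
|b| = sqrt(1+36) = 6.0828
cos(theta) = 65/(sqrt(193)*sqrt(37)) = 65/sqrt(7141) = 0.769190
theta = arccos(65/sqrt(7141)) = 39.7188 degrees

a·b = 65, theta = 39.7188 deg


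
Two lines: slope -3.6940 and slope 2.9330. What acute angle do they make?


m1-m2 = -6.627
1+m1*m2 = -9.834502
tan(theta) = |-6.627/(-9.834502)| = 0.673852
theta = arctan(|-6.627/(-9.834502)|) = 33.9741 degrees (acute angle)

33.9741 degrees


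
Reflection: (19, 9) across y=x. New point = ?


Reflection rule for y=x: (y, x)
(19, 9) -> (9, 19)

(9, 19)


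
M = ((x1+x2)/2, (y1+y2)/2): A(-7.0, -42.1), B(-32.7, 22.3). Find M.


Mx = (-7.0 - 32.7)/2 = -39.7/2 = -19.8500
My = (-42.1 + 22.3)/2 = -19.8/2 = -9.9000

(-19.8500, -9.9000)


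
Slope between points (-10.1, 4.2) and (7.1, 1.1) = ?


dy = 1.1 - 4.2 = -3.1
dx = 7.1 + 10.1 = 17.2
m = -3.1/17.2 = -0.1802

m = -0.1802


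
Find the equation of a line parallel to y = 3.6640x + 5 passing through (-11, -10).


Parallel lines have equal slopes.
m2 = 3.6640
b2 = -10 - 3.6640*(-11) = 30.3040

y = 3.6640x + 30.3040


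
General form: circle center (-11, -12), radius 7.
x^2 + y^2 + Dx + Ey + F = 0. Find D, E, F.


(x+ 11)^2 + (y+ 12)^2 = 7^2
D = -2h = 22, E = -2k = 24
F = h^2+k^2-r^2 = 121+144-49 = 216

D = 22, E = 24, F = 216


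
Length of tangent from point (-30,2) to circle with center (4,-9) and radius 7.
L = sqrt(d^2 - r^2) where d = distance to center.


d = sqrt((-30-4)^2 + (2+ 9)^2) = sqrt(1156+121) = 35.7351
L = sqrt(1277.0000 - 49) = sqrt(1228.0000) = 35.0428

35.0428


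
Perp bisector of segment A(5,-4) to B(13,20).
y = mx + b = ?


Midpoint = (9, 8)
Slope of AB = dy/dx = 24/8 = 3.0000
Perp slope = -dx/dy = -8/24 = -0.3333
b = My - (perp slope)*Mx = 8 + (8*9)/24 = 8 + 3.0000 = 11.0000

y = -0.3333x + 11.0000


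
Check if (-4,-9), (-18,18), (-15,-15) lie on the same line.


-4*(18+ 15) - 18*(-15+ 9) - 15*(-9-18)
= -132 + 108 + 405 = 381

No, not collinear (determinant = 381)


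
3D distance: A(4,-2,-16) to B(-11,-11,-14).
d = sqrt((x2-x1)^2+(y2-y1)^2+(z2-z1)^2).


dx=-15, dy=-9, dz=2
d = sqrt(225+81+4) = sqrt(310) = 17.6068

17.6068


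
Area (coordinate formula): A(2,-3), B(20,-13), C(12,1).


2*(-13-1) = -28
20*(1+ 3) = 80
12*(-3+ 13) = 120
sum = 172
Area = |172|/2 = 86.0000

86.0000 sq units


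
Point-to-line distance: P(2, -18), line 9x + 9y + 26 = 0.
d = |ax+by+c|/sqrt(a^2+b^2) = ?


|9*2 + 9*(-18) + 26| = |-118| = 118
sqrt(81 + 81) = sqrt(162) = 12.7279
d = 118/sqrt(162) = 9.2710

9.2710


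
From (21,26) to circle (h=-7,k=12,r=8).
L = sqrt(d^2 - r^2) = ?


d = sqrt((21+ 7)^2 + (26-12)^2) = sqrt(784+196) = 31.3050
L = sqrt(980.0000 - 64) = sqrt(916.0000) = 30.2655

30.2655


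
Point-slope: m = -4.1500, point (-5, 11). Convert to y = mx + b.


y - 11 = -4.1500(x + 5)
y = -4.1500x + 11 + 4.1500*(-5)
y = -4.1500x - 9.7500

y = -4.1500x - 9.7500


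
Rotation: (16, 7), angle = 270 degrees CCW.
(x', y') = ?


cos(270) = 0, sin(270) = -1
x' = 16*0 - 7*(-1) = 7
y' = 16*(-1) + 7*0 = -16

(7, -16)


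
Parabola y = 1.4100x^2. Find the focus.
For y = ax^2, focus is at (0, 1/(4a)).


a = 1.4100
4a = 5.6400
focus = (0, 1/5.6400) = (0, 0.1773)

Focus = (0, 0.1773)


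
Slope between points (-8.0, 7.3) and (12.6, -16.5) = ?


dy = -16.5 - 7.3 = -23.8
dx = 12.6 + 8.0 = 20.6
m = -23.8/20.6 = -1.1553

m = -1.1553


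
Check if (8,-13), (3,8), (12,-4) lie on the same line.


8*(8+ 4) + 3*(-4+ 13) + 12*(-13-8)
= 96 + 27 - 252 = -129

No, not collinear (determinant = -129)


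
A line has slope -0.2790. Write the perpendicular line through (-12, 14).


Perpendicular slope = -1/m1 = -1/(-0.2790) = 3.5842
b2 = y0 - m2*x0 = 14 - 12/(-0.2790) = 14 + 43.0108 = 57.0108

y = 3.5842x + 57.0108


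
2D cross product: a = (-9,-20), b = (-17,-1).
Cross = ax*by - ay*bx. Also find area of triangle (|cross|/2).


cross = -9*(-1) + 20*(-17) = 9 - 340 = -331
Triangle area = |-331|/2 = 331/2 = 165.5000

cross = -331, triangle area = 165.5000


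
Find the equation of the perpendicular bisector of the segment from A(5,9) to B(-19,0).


Midpoint = (-7, 4.5)
Slope of AB = dy/dx = -9/(-24) = 0.3750
Perp slope = -dx/dy = -24/9 = -2.6667
b = My - (perp slope)*Mx = 4.5 + (-24*(-7))/(-9) = 4.5 - 18.6667 = -14.1667

y = -2.6667x - 14.1667


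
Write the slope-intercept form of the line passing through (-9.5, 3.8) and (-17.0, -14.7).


m = (-18.5)/(-7.5) = 2.4667
b = y1 - m*x1 = 3.8 - (-18.5*(-9.5))/(-7.5) = 3.8 + 23.4333 = 27.2333

y = 2.4667x + 27.2333


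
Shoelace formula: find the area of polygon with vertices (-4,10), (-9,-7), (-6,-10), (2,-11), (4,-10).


sum(xi*y_{i+1}) = -4*(-7) - 9*(-10) - 6*(-11) + 2*(-10) + 4*10 = 204
sum(yi*x_{i+1}) = 10*(-9) - 7*(-6) - 10*2 - 11*4 - 10*(-4) = -72
Area = |204 + 72|/2 = 276/2 = 138.0000

138.0000 sq units


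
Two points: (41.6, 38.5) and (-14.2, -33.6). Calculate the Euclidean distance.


dx = -14.2 - 41.6 = -55.8
dy = -33.6 - 38.5 = -72.1
d = sqrt(3113.64 + 5198.41) = sqrt(8312.05) = 91.1704

91.1704


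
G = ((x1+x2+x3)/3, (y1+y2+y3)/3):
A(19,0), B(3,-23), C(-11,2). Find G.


Gx = (19+3- 11)/3 = 11/3 = 3.6667
Gy = (0- 23+2)/3 = -21/3 = -7.0000

G = (3.6667, -7.0000)


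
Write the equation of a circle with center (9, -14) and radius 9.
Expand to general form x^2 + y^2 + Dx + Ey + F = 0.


(x-9)^2 + (y+ 14)^2 = 9^2
D = -2h = -18, E = -2k = 28
F = h^2+k^2-r^2 = 81+196-81 = 196

x^2 + y^2 - 18x + 28y + 196 = 0


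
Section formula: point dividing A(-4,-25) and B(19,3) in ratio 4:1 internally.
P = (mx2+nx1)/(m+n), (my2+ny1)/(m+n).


Px = (4*19 + 1*(-4))/5 = 72/5 = 14.4000
Py = (4*3 + 1*(-25))/5 = -13/5 = -2.6000

P = (14.4000, -2.6000)


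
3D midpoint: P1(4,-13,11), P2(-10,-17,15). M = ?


Mx = (4- 10)/2 = -3.0000
My = (-13- 17)/2 = -15.0000
Mz = (11+15)/2 = 13.0000

M = (-3.0000, -15.0000, 13.0000)


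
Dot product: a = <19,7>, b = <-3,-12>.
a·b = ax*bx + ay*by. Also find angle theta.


a·b = 19*(-3) + 7*(-12) = -57 - 84 = -141
|a| = sqrt(361+49) = 20.2485
|b| = sqrt(9+144) = 12.3693
cos(theta) = -141/(sqrt(410)*sqrt(153)) = -141/sqrt(62730) = -0.562965
theta = arccos(-141/sqrt(62730)) = 124.2611 degrees

a·b = -141, theta = 124.2611 deg


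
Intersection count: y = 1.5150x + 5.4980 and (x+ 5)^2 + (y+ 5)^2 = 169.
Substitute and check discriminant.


Substitute y = 1.5150x + 5.4980: (x+ 5)^2 + (1.5150x+5.4980+ 5)^2 = 169
Expand to Ax^2 + Bx + C = 0, where b-k = 10.498
A = 1+m^2 = 3.295225
B = 2(m(b-k) - h) = 2(1.5150*10.498 + 5) = 41.80894
C = h^2 + (b-k)^2 - r^2 = 25 + 110.208004 - 169 = -33.791996
disc = B^2-4AC = 1747.9875 + 445.4089 = 2193.3964
disc > 0

2 intersection points


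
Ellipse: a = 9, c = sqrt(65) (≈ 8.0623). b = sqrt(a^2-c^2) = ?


b^2 = 9^2 - (sqrt(65))^2 = 81 - 65 = 16
b = sqrt(16) = 4

b = 4


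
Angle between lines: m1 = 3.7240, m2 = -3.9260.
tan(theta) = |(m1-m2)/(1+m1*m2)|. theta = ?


m1-m2 = 7.65
1+m1*m2 = -13.620424
tan(theta) = |7.65/(-13.620424)| = 0.561657
theta = arctan(|7.65/(-13.620424)|) = 29.3210 degrees (acute angle)

29.3210 degrees


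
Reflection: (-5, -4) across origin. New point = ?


Reflection rule for origin: (-x, -y)
(-5, -4) -> (5, 4)

(5, 4)


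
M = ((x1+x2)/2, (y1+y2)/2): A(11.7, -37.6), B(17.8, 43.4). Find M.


Mx = (11.7 + 17.8)/2 = 29.5/2 = 14.7500
My = (-37.6 + 43.4)/2 = 5.8/2 = 2.9000

(14.7500, 2.9000)


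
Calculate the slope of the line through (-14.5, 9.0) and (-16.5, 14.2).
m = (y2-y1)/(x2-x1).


dy = 14.2 - 9.0 = 5.2
dx = -16.5 + 14.5 = -2.0
m = 5.2/(-2.0) = -2.6000

m = -2.6000


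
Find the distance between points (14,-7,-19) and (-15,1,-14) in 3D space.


dx=-29, dy=8, dz=5
d = sqrt(841+64+25) = sqrt(930) = 30.4959

30.4959


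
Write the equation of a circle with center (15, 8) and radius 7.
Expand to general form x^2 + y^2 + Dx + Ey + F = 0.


(x-15)^2 + (y-8)^2 = 7^2
D = -2h = -30, E = -2k = -16
F = h^2+k^2-r^2 = 225+64-49 = 240

x^2 + y^2 - 30x - 16y + 240 = 0


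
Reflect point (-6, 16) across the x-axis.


Reflection rule for x-axis: (x, -y)
(-6, 16) -> (-6, -16)

(-6, -16)


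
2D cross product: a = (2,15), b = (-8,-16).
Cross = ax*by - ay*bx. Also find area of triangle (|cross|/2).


cross = 2*(-16) - 15*(-8) = -32 + 120 = 88
Triangle area = |88|/2 = 88/2 = 44.0000

cross = 88, triangle area = 44.0000


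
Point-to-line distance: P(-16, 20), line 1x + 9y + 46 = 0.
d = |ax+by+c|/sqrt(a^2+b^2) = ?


|1*(-16) + 9*20 + 46| = |210| = 210
sqrt(1 + 81) = sqrt(82) = 9.0554
d = 210/sqrt(82) = 23.1906

23.1906


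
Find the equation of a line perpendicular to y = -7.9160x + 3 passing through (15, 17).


Perpendicular slope = -1/m1 = -1/(-7.9160) = 0.1263
b2 = y0 - m2*x0 = 17 + 15/(-7.9160) = 17 - 1.8949 = 15.1051

y = 0.1263x + 15.1051


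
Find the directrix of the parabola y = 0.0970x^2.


a = 0.0970
1/(4a) = 2.5773
directrix: y = -2.5773 = -2.5773

y = -2.5773


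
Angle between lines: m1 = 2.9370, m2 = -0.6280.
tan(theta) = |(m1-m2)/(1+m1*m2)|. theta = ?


m1-m2 = 3.565
1+m1*m2 = -0.844436
tan(theta) = |3.565/(-0.844436)| = 4.221753
theta = arctan(|3.565/(-0.844436)|) = 76.6740 degrees (acute angle)

76.6740 degrees


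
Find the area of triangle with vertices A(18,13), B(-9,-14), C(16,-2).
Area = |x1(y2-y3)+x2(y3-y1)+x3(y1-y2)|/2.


18*(-14+ 2) = -216
-9*(-2-13) = 135
16*(13+ 14) = 432
sum = 351
Area = |351|/2 = 175.5000

175.5000 sq units


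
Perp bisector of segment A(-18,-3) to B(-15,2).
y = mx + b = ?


Midpoint = (-16.5, -0.5)
Slope of AB = dy/dx = 5/3 = 1.6667
Perp slope = -dx/dy = -3/5 = -0.6000
b = My - (perp slope)*Mx = -0.5 + (3*(-16.5))/5 = -0.5 - 9.9000 = -10.4000

y = -0.6000x - 10.4000


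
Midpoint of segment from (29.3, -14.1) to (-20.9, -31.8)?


Mx = (29.3 - 20.9)/2 = 8.4/2 = 4.2000
My = (-14.1 - 31.8)/2 = -45.9/2 = -22.9500

(4.2000, -22.9500)


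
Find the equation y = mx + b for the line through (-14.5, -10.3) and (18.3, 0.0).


m = (10.3)/(32.8) = 0.3140
b = y1 - m*x1 = -10.3 - (10.3*(-14.5))/(32.8) = -10.3 + 4.5534 = -5.7466

y = 0.3140x - 5.7466


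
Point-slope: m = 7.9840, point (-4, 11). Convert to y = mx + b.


y - 11 = 7.9840(x + 4)
y = 7.9840x + 11 - 7.9840*(-4)
y = 7.9840x + 42.9360

y = 7.9840x + 42.9360


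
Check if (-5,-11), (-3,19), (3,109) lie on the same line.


-5*(19-109) - 3*(109+ 11) + 3*(-11-19)
= 450 - 360 - 90 = 0

Yes, collinear (determinant = 0)


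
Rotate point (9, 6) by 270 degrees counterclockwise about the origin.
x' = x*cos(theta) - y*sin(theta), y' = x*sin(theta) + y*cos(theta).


cos(270) = 0, sin(270) = -1
x' = 9*0 - 6*(-1) = 6
y' = 9*(-1) + 6*0 = -9

(6, -9)


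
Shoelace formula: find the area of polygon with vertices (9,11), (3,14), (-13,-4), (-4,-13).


sum(xi*y_{i+1}) = 9*14 + 3*(-4) - 13*(-13) - 4*11 = 239
sum(yi*x_{i+1}) = 11*3 + 14*(-13) - 4*(-4) - 13*9 = -250
Area = |239 + 250|/2 = 489/2 = 244.5000

244.5000 sq units


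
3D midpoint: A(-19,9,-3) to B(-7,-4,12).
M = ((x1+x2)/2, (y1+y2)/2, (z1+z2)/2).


Mx = (-19- 7)/2 = -13.0000
My = (9- 4)/2 = 2.5000
Mz = (-3+12)/2 = 4.5000

M = (-13.0000, 2.5000, 4.5000)


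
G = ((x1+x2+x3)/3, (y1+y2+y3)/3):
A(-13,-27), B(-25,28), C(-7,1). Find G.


Gx = (-13- 25- 7)/3 = -45/3 = -15.0000
Gy = (-27+28+1)/3 = 2/3 = 0.6667

G = (-15.0000, 0.6667)


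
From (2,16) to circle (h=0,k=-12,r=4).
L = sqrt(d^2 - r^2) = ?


d = sqrt((2-0)^2 + (16+ 12)^2) = sqrt(4+784) = 28.0713
L = sqrt(788.0000 - 16) = sqrt(772.0000) = 27.7849

27.7849


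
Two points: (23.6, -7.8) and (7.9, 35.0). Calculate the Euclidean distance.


dx = 7.9 - 23.6 = -15.7
dy = 35.0 + 7.8 = 42.8
d = sqrt(246.49 + 1831.84) = sqrt(2078.33) = 45.5887

45.5887


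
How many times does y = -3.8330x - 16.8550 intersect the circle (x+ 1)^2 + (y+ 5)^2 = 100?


Substitute y = -3.8330x - 16.8550: (x+ 1)^2 + (-3.8330x- 16.8550+ 5)^2 = 100
Expand to Ax^2 + Bx + C = 0, where b-k = -11.855
A = 1+m^2 = 15.691889
B = 2(m(b-k) - h) = 2(-3.8330*(-11.855) + 1) = 92.88043
C = h^2 + (b-k)^2 - r^2 = 1 + 140.541025 - 100 = 41.541025
disc = B^2-4AC = 8626.7743 - 2607.4286 = 6019.3457
disc > 0

2 intersection points


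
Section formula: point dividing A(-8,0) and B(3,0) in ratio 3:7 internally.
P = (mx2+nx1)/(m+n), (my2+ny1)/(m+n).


Px = (3*3 + 7*(-8))/10 = -47/10 = -4.7000
Py = (3*0 + 7*0)/10 = 0/10 = 0

P = (-4.7000, 0)


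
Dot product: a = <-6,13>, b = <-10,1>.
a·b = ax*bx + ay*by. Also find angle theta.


a·b = -6*(-10) + 13*1 = 60 + 13 = 73
|a| = sqrt(36+169) = 14.3178
|b| = sqrt(100+1) = 10.0499
cos(theta) = 73/(sqrt(205)*sqrt(101)) = 73/sqrt(20705) = 0.507324
theta = arccos(73/sqrt(20705)) = 59.5143 degrees

a·b = 73, theta = 59.5143 deg


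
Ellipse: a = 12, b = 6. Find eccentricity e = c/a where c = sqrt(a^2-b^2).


c = sqrt(144-36) = sqrt(108) = 10.3923
e = c/a = sqrt(108)/12 = 0.8660

e = 0.8660


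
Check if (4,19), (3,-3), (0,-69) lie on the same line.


4*(-3+ 69) + 3*(-69-19) + 0*(19+ 3)
= 264 - 264 + 0 = 0

Yes, collinear (determinant = 0)


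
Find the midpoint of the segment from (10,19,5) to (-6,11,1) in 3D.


Mx = (10- 6)/2 = 2.0000
My = (19+11)/2 = 15.0000
Mz = (5+1)/2 = 3.0000

M = (2.0000, 15.0000, 3.0000)


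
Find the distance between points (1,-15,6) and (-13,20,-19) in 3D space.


dx=-14, dy=35, dz=-25
d = sqrt(196+1225+625) = sqrt(2046) = 45.2327

45.2327


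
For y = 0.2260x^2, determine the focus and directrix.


a = 0.2260
1/(4a) = 1.1062
Focus = (0, 1.1062)
Directrix: y = -1.1062

Focus = (0, 1.1062), Directrix: y = -1.1062


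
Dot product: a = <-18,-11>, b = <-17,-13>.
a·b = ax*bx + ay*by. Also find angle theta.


a·b = -18*(-17) - 11*(-13) = 306 + 143 = 449
|a| = sqrt(324+121) = 21.0950
|b| = sqrt(289+169) = 21.4009
cos(theta) = 449/(sqrt(445)*sqrt(458)) = 449/sqrt(203810) = 0.994566
theta = arccos(449/sqrt(203810)) = 5.9758 degrees

a·b = 449, theta = 5.9758 deg


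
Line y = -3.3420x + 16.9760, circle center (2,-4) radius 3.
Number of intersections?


Substitute y = -3.3420x + 16.9760: (x-2)^2 + (-3.3420x+16.9760+ 4)^2 = 9
Expand to Ax^2 + Bx + C = 0, where b-k = 20.976
A = 1+m^2 = 12.168964
B = 2(m(b-k) - h) = 2(-3.3420*20.976 - 2) = -144.203584
C = h^2 + (b-k)^2 - r^2 = 4 + 439.992576 - 9 = 434.992576
disc = B^2-4AC = 20794.6736 - 21173.6360 = -378.9624
disc < 0

0 intersection points


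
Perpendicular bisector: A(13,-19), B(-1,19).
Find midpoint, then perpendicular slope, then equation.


Midpoint = (6, 0)
Slope of AB = dy/dx = 38/(-14) = -2.7143
Perp slope = -dx/dy = 14/38 = 0.3684
b = My - (perp slope)*Mx = 0 + (-14*6)/38 = 0 - 2.2105 = -2.2105

y = 0.3684x - 2.2105


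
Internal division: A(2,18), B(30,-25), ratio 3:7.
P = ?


Px = (3*30 + 7*2)/10 = 104/10 = 10.4000
Py = (3*(-25) + 7*18)/10 = 51/10 = 5.1000

P = (10.4000, 5.1000)


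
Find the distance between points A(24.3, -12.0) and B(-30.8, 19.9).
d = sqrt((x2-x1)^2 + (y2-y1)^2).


dx = -30.8 - 24.3 = -55.1
dy = 19.9 + 12.0 = 31.9
d = sqrt(3036.01 + 1017.61) = sqrt(4053.62) = 63.6680

63.6680


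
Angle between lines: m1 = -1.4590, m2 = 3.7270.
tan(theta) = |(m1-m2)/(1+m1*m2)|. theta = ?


m1-m2 = -5.186
1+m1*m2 = -4.437693
tan(theta) = |-5.186/(-4.437693)| = 1.168625
theta = arctan(|-5.186/(-4.437693)|) = 49.4462 degrees (acute angle)

49.4462 degrees


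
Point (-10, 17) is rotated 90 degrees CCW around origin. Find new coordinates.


cos(90) = 0, sin(90) = 1
x' = -10*0 - 17*1 = -17
y' = -10*1 + 17*0 = -10

(-17, -10)


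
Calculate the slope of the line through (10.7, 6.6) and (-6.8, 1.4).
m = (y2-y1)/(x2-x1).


dy = 1.4 - 6.6 = -5.2
dx = -6.8 - 10.7 = -17.5
m = -5.2/(-17.5) = 0.2971

m = 0.2971


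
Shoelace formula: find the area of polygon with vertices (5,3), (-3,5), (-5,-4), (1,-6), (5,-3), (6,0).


sum(xi*y_{i+1}) = 5*5 - 3*(-4) - 5*(-6) + 1*(-3) + 5*0 + 6*3 = 82
sum(yi*x_{i+1}) = 3*(-3) + 5*(-5) - 4*1 - 6*5 - 3*6 + 0*5 = -86
Area = |82 + 86|/2 = 168/2 = 84.0000

84.0000 sq units


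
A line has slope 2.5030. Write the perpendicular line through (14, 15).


Perpendicular slope = -1/m1 = -1/2.5030 = -0.3995
b2 = y0 - m2*x0 = 15 + 14/2.5030 = 15 + 5.5933 = 20.5933

y = -0.3995x + 20.5933


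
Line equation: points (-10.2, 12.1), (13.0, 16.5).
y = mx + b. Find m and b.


m = (4.4)/(23.2) = 0.1897
b = y1 - m*x1 = 12.1 - (4.4*(-10.2))/(23.2) = 12.1 + 1.9345 = 14.0345

y = 0.1897x + 14.0345


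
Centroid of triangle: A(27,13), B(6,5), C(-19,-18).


Gx = (27+6- 19)/3 = 14/3 = 4.6667
Gy = (13+5- 18)/3 = 0/3 = 0

G = (4.6667, 0)


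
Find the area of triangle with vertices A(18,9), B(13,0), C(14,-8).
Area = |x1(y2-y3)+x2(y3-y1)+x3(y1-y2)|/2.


18*(0+ 8) = 144
13*(-8-9) = -221
14*(9-0) = 126
sum = 49
Area = |49|/2 = 24.5000

24.5000 sq units


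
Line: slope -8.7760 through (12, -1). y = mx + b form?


y + 1 = -8.7760(x - 12)
y = -8.7760x - 1 + 8.7760*12
y = -8.7760x + 104.3120

y = -8.7760x + 104.3120


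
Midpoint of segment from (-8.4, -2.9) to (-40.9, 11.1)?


Mx = (-8.4 - 40.9)/2 = -49.3/2 = -24.6500
My = (-2.9 + 11.1)/2 = 8.2/2 = 4.1000

(-24.6500, 4.1000)


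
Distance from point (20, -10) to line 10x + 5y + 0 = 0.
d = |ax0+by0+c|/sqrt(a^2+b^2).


|10*20 + 5*(-10) + 0| = |150| = 150
sqrt(100 + 25) = sqrt(125) = 11.1803
d = 150/sqrt(125) = 13.4164

13.4164


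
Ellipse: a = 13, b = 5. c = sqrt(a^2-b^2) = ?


c^2 = 13^2 - 5^2 = 169 - 25 = 144
c = sqrt(144) = 12.0000

c = 12.0000


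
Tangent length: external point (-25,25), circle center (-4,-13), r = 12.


d = sqrt((-25+ 4)^2 + (25+ 13)^2) = sqrt(441+1444) = 43.4166
L = sqrt(1885.0000 - 144) = sqrt(1741.0000) = 41.7253

41.7253
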